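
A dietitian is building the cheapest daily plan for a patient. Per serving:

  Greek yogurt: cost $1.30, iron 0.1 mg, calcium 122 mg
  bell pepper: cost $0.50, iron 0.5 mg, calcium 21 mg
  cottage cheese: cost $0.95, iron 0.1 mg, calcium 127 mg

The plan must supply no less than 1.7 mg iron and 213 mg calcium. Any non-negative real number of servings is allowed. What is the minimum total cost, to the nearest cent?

Greek yogurt only: max(1.7/0.1, 213/122) = 17 servings → $22.10.
bell pepper only: max(1.7/0.5, 213/21) = 10.14 servings → $5.07.
cottage cheese only: max(1.7/0.1, 213/127) = 17 servings → $16.15.
Greek yogurt + bell pepper with both tight: 1.202 servings and 3.16 servings → $3.14.
Greek yogurt + cottage cheese: intersection lies outside the first quadrant.
bell pepper + cottage cheese with both tight: 3.169 servings and 1.153 servings → $2.68.
Cheapest feasible corner: $2.68.

$2.68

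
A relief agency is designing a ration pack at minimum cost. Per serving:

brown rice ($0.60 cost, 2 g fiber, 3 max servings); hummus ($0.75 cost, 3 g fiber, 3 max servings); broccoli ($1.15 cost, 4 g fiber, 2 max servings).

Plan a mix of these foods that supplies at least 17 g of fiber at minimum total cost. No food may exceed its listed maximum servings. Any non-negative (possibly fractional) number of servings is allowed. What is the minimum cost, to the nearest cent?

Cost per g of fiber: hummus $0.2500, broccoli $0.2875, brown rice $0.3000.
Take 3 servings of hummus: +9.0 g fiber for $2.25 (total $2.25, still need 8.0 g).
Take 2 servings of broccoli: +8.0 g fiber for $2.30 (total $4.55, still need 0.0 g).
Greedy by cheapest-per-g is optimal for a single linear constraint, so the minimum cost is $4.55.

$4.55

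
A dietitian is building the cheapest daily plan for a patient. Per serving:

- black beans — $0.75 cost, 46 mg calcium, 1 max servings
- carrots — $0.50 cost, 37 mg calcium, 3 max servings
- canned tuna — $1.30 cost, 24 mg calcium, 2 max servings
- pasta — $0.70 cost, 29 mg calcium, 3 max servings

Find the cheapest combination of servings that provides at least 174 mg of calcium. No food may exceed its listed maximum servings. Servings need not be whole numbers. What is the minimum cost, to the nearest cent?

Cost per mg of calcium: carrots $0.0135, black beans $0.0163, pasta $0.0241, canned tuna $0.0542.
Take 3 servings of carrots: +111.0 mg calcium for $1.50 (total $1.50, still need 63.0 mg).
Take 1 serving of black beans: +46.0 mg calcium for $0.75 (total $2.25, still need 17.0 mg).
Take 0.5862 servings of pasta: +17.0 mg calcium for $0.41 (total $2.66, still need 0.0 mg).
Greedy by cheapest-per-mg is optimal for a single linear constraint, so the minimum cost is $2.66.

$2.66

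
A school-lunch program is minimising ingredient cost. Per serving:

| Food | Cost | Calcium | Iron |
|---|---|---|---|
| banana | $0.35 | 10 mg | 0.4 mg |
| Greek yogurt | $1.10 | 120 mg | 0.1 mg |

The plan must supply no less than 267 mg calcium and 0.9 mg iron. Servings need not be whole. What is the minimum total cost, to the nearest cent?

$2.89

A basic optimal solution has at most two foods positive. Try each food alone and each pair with both targets met exactly.
banana only: max(267/10, 0.9/0.4) = 26.7 servings → $9.35.
Greek yogurt only: max(267/120, 0.9/0.1) = 9 servings → $9.90.
banana + Greek yogurt with both tight: 1.73 servings and 2.081 servings → $2.89.
So the least-cost plan costs $2.89.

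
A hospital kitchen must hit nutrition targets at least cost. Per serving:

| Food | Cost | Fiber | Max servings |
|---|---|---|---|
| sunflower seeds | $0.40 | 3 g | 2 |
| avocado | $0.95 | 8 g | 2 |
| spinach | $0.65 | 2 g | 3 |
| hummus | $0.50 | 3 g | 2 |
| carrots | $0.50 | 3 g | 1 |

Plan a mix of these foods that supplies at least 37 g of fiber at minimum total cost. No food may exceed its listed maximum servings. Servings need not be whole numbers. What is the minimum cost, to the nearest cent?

Cost per g of fiber: avocado $0.1187, sunflower seeds $0.1333, hummus $0.1667, carrots $0.1667, spinach $0.3250.
Take 2 servings of avocado: +16.0 g fiber for $1.90 (total $1.90, still need 21.0 g).
Take 2 servings of sunflower seeds: +6.0 g fiber for $0.80 (total $2.70, still need 15.0 g).
Take 2 servings of hummus: +6.0 g fiber for $1.00 (total $3.70, still need 9.0 g).
Take 1 serving of carrots: +3.0 g fiber for $0.50 (total $4.20, still need 6.0 g).
Take 3 servings of spinach: +6.0 g fiber for $1.95 (total $6.15, still need 0.0 g).
Filling from the cheapest source first is optimal under one linear minimum: $6.15.

$6.15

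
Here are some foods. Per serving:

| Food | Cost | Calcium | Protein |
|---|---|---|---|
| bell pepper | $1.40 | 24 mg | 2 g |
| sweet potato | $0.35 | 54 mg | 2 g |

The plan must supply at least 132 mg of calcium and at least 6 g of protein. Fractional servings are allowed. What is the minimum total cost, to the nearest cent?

At the optimum either one food covers both requirements or two foods hit both targets exactly; no other combination can be cheaper.
bell pepper only: max(132/24, 6/2) = 5.5 servings → $7.70.
sweet potato only: max(132/54, 6/2) = 3 servings → $1.05.
bell pepper + sweet potato with both tight: 1 serving and 2 servings → $2.10.
The minimum over all feasible corners is $1.05.

$1.05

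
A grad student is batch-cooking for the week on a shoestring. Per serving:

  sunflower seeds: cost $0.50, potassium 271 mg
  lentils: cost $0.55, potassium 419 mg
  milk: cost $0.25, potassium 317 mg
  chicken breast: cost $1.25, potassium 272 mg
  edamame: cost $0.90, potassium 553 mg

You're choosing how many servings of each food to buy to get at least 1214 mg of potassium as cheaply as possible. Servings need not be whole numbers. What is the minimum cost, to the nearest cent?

$0.96

Cost per mg of potassium: milk $0.0008, lentils $0.0013, edamame $0.0016, sunflower seeds $0.0018, chicken breast $0.0046.
With no serving limits, use only milk: 1214 mg / 317 mg = 3.83 servings × $0.25 = $0.96.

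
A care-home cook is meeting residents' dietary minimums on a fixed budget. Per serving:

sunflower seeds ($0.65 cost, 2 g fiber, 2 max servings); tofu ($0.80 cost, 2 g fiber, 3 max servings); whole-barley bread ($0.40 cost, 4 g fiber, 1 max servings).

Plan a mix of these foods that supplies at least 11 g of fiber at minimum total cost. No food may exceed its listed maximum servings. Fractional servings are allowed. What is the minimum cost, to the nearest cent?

Cost per g of fiber: whole-barley bread $0.1000, sunflower seeds $0.3250, tofu $0.4000.
Take 1 serving of whole-barley bread: +4.0 g fiber for $0.40 (total $0.40, still need 7.0 g).
Take 2 servings of sunflower seeds: +4.0 g fiber for $1.30 (total $1.70, still need 3.0 g).
Take 1.5 servings of tofu: +3.0 g fiber for $1.20 (total $2.90, still need 0.0 g).
Filling from the cheapest source first is optimal under one linear minimum: $2.90.

$2.90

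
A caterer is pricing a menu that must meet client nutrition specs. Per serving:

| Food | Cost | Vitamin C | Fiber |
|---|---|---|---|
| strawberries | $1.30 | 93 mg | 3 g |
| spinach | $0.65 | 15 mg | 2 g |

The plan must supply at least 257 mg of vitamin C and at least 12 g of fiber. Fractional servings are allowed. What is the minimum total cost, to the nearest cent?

With two linear requirements the optimum uses one or two foods; enumerate the corners.
strawberries only: max(257/93, 12/3) = 4 servings → $5.20.
spinach only: max(257/15, 12/2) = 17.13 servings → $11.14.
strawberries + spinach with both tight: 2.369 servings and 2.447 servings → $4.67.
So the least-cost plan costs $4.67.

$4.67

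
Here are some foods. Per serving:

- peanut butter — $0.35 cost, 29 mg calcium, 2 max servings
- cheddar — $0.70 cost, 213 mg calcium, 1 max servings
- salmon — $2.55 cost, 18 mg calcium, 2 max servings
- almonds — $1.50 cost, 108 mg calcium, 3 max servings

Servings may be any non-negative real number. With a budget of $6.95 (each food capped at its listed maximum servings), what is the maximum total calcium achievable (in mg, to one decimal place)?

602.4 mg

Calcium per dollar: cheddar 304.3, peanut butter 82.86, almonds 72, salmon 7.059.
Take 1 serving of cheddar: spends $0.70, +213.0 mg calcium (running total 213.0 mg).
Take 2 servings of peanut butter: spends $0.70, +58.0 mg calcium (running total 271.0 mg).
Take 3 servings of almonds: spends $4.50, +324.0 mg calcium (running total 595.0 mg).
Take 0.4118 servings of salmon: spends $1.05, +7.4 mg calcium (running total 602.4 mg).
Filling greedily by calcium-per-dollar is optimal for one linear limit, giving 602.4 mg.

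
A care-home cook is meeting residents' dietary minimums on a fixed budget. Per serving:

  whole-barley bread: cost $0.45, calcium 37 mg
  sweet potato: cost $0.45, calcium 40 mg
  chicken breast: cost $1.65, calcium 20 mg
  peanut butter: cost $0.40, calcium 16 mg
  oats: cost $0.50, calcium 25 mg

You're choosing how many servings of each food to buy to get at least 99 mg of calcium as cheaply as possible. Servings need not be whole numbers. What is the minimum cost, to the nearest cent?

Cost per mg of calcium: sweet potato $0.0112, whole-barley bread $0.0122, oats $0.0200, peanut butter $0.0250, chicken breast $0.0825.
With no serving limits, use only sweet potato: 99 mg / 40 mg = 2.475 servings × $0.45 = $1.11.

$1.11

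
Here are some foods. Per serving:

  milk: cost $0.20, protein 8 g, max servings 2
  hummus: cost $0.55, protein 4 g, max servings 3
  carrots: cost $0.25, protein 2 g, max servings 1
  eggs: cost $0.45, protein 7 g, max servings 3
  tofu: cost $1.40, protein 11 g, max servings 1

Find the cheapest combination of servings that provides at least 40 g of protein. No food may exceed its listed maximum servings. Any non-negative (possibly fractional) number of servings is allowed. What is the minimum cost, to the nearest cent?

$2.13

Cost per g of protein: milk $0.0250, eggs $0.0643, carrots $0.1250, tofu $0.1273, hummus $0.1375.
Take 2 servings of milk: +16.0 g protein for $0.40 (total $0.40, still need 24.0 g).
Take 3 servings of eggs: +21.0 g protein for $1.35 (total $1.75, still need 3.0 g).
Take 1 serving of carrots: +2.0 g protein for $0.25 (total $2.00, still need 1.0 g).
Take 0.09091 servings of tofu: +1.0 g protein for $0.13 (total $2.13, still need 0.0 g).
Filling from the cheapest source first is optimal under one linear minimum: $2.13.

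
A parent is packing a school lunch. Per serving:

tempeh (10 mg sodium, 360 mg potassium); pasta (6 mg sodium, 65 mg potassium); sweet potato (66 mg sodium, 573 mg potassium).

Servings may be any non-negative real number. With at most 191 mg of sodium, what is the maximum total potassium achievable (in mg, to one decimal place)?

6876.0 mg

Potassium per mg sodium: tempeh 36, pasta 10.83, sweet potato 8.682.
With no serving limits, spend the whole sodium allowance on tempeh: 191 mg / 10 mg × 360 mg = 6876.0 mg.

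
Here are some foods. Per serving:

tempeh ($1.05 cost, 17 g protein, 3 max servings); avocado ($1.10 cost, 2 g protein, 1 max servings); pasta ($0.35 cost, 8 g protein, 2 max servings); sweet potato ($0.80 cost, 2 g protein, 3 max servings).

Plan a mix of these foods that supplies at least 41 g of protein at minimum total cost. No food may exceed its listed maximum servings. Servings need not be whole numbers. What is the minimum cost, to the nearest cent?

$2.24

Cost per g of protein: pasta $0.0437, tempeh $0.0618, sweet potato $0.4000, avocado $0.5500.
Take 2 servings of pasta: +16.0 g protein for $0.70 (total $0.70, still need 25.0 g).
Take 1.471 servings of tempeh: +25.0 g protein for $1.54 (total $2.24, still need 0.0 g).
Filling from the cheapest source first is optimal under one linear minimum: $2.24.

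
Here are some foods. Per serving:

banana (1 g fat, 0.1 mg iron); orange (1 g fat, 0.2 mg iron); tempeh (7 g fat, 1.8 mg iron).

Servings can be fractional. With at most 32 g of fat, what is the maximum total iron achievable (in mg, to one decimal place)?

8.2 mg

Iron per g fat: tempeh 0.2571, orange 0.2, banana 0.1.
With no serving limits, spend the whole fat allowance on tempeh: 32 g / 7 g × 1.8 mg = 8.2 mg.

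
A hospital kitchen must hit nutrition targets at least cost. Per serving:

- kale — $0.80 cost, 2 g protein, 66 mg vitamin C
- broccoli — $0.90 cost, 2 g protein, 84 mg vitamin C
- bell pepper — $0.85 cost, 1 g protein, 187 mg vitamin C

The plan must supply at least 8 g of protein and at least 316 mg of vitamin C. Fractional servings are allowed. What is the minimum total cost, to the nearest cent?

Compare the cost at each extreme point of the feasible region.
kale only: max(8/2, 316/66) = 4.788 servings → $3.83.
broccoli only: max(8/2, 316/84) = 4 servings → $3.60.
bell pepper only: max(8/1, 316/187) = 8 servings → $6.80.
kale + broccoli with both tight: 1.111 servings and 2.889 servings → $3.49.
kale + bell pepper with both tight: 3.831 servings and 0.3377 servings → $3.35.
broccoli + bell pepper: the both-tight solution has a negative serving — not a feasible corner.
So the least-cost plan costs $3.35.

$3.35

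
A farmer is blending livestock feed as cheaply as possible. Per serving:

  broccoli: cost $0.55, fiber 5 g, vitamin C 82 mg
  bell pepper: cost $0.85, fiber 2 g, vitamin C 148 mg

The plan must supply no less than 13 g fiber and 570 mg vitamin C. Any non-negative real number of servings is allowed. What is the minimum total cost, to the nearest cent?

$3.38

A basic optimal solution has at most two foods positive. Try each food alone and each pair with both targets met exactly.
broccoli only: max(13/5, 570/82) = 6.951 servings → $3.82.
bell pepper only: max(13/2, 570/148) = 6.5 servings → $5.53.
broccoli + bell pepper with both tight: 1.361 servings and 3.097 servings → $3.38.
Cheapest feasible corner: $3.38.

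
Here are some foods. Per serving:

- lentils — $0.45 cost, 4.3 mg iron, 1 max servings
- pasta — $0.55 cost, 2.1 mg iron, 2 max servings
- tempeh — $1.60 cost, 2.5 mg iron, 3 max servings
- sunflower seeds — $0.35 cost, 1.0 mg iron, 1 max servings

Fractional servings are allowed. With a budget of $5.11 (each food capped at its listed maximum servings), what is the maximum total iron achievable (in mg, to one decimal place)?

14.5 mg

Iron per dollar: lentils 9.556, pasta 3.818, sunflower seeds 2.857, tempeh 1.562.
Take 1 serving of lentils: spends $0.45, +4.3 mg iron (running total 4.3 mg).
Take 2 servings of pasta: spends $1.10, +4.2 mg iron (running total 8.5 mg).
Take 1 serving of sunflower seeds: spends $0.35, +1.0 mg iron (running total 9.5 mg).
Take 2.006 servings of tempeh: spends $3.21, +5.0 mg iron (running total 14.5 mg).
Filling greedily by iron-per-dollar is optimal for one linear limit, giving 14.5 mg.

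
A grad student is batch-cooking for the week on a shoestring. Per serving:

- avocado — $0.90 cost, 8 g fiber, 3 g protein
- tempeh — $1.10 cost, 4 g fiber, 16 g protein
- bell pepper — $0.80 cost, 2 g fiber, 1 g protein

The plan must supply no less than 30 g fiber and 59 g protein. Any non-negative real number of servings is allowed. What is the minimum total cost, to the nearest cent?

$5.52

avocado only: max(30/8, 59/3) = 19.67 servings → $17.70.
tempeh only: max(30/4, 59/16) = 7.5 servings → $8.25.
bell pepper only: max(30/2, 59/1) = 59 servings → $47.20.
avocado + tempeh with both tight: 2.103 servings and 3.293 servings → $5.52.
avocado + bell pepper: intersection lies outside the first quadrant.
tempeh + bell pepper with both tight: 3.143 servings and 8.714 servings → $10.43.
Cheapest feasible corner: $5.52.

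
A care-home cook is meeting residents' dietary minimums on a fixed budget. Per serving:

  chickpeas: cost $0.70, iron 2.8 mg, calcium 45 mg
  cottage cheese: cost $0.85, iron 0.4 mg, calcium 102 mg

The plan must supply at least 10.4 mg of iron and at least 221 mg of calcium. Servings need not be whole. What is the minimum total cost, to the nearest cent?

$3.02

For a min-cost LP with two ≥-constraints, a basic feasible solution has at most two positive variables.
chickpeas only: max(10.4/2.8, 221/45) = 4.911 servings → $3.44.
cottage cheese only: max(10.4/0.4, 221/102) = 26 servings → $22.10.
chickpeas + cottage cheese with both tight: 3.634 servings and 0.5635 servings → $3.02.
So the least-cost plan costs $3.02.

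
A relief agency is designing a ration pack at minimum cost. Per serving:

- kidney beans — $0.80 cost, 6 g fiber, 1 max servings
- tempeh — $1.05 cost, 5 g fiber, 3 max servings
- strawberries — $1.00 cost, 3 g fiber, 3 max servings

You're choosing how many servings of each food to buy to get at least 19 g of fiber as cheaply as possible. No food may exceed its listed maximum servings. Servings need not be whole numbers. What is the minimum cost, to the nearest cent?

Cost per g of fiber: kidney beans $0.1333, tempeh $0.2100, strawberries $0.3333.
Take 1 serving of kidney beans: +6.0 g fiber for $0.80 (total $0.80, still need 13.0 g).
Take 2.6 servings of tempeh: +13.0 g fiber for $2.73 (total $3.53, still need 0.0 g).
Filling from the cheapest source first is optimal under one linear minimum: $3.53.

$3.53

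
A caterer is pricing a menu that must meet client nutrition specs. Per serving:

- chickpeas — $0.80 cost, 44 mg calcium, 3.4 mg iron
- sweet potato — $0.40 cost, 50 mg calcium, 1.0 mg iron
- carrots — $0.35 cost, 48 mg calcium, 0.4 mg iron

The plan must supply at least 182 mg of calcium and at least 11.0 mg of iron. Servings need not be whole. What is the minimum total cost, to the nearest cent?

chickpeas only: max(182/44, 11.0/3.4) = 4.136 servings → $3.31.
sweet potato only: max(182/50, 11.0/1.0) = 11 servings → $4.40.
carrots only: max(182/48, 11.0/0.4) = 27.5 servings → $9.62.
chickpeas + sweet potato with both tight: 2.921 servings and 1.07 servings → $2.76.
chickpeas + carrots with both tight: 3.126 servings and 0.9258 servings → $2.83.
sweet potato + carrots: the both-tight solution has a negative serving — not a feasible corner.
Cheapest feasible corner: $2.76.

$2.76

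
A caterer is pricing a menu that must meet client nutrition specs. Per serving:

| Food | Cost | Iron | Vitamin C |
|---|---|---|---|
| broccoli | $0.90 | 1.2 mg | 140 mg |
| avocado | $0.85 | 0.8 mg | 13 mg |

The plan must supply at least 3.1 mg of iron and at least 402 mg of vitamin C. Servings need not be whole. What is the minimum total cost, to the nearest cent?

Compare the cost at each extreme point of the feasible region.
broccoli only: max(3.1/1.2, 402/140) = 2.871 servings → $2.58.
avocado only: max(3.1/0.8, 402/13) = 30.92 servings → $26.28.
broccoli + avocado: the both-tight solution has a negative serving — not a feasible corner.
The minimum over all feasible corners is $2.58.

$2.58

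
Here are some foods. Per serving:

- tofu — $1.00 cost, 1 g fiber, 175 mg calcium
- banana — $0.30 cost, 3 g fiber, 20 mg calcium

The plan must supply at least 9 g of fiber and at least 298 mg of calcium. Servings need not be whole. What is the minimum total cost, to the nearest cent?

Minimising a linear cost over {fiber ≥ 9, calcium ≥ 298, servings ≥ 0} — the optimum is at a vertex, using one or two foods.
tofu only: max(9/1, 298/175) = 9 servings → $9.00.
banana only: max(9/3, 298/20) = 14.9 servings → $4.47.
tofu + banana with both tight: 1.414 servings and 2.529 servings → $2.17.
So the least-cost plan costs $2.17.

$2.17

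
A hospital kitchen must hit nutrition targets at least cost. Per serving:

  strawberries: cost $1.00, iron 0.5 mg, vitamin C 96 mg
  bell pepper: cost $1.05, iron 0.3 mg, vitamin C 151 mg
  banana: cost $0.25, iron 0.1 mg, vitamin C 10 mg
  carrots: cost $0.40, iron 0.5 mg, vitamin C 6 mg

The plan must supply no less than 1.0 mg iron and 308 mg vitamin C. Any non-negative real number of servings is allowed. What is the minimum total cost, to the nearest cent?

$2.43

strawberries only: max(1.0/0.5, 308/96) = 3.208 servings → $3.21.
bell pepper only: max(1.0/0.3, 308/151) = 3.333 servings → $3.50.
banana only: max(1.0/0.1, 308/10) = 30.8 servings → $7.70.
carrots only: max(1.0/0.5, 308/6) = 51.33 servings → $20.53.
strawberries + bell pepper with both tight: 1.255 servings and 1.242 servings → $2.56.
strawberries + banana with both targets exact would need a negative amount; discard.
strawberries + carrots: intersection lies outside the first quadrant.
bell pepper + banana with both tight: 1.719 servings and 4.843 servings → $3.02.
bell pepper + carrots with both tight: 2.008 servings and 0.7951 servings → $2.43.
banana + carrots with both targets exact would need a negative amount; discard.
The minimum over all feasible corners is $2.43.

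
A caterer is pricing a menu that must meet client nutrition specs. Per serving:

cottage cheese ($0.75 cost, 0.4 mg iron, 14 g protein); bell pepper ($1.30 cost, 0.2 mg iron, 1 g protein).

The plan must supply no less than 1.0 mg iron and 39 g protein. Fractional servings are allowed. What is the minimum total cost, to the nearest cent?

Two binding constraints pin down two serving amounts, so the optimal mix uses at most two foods. The candidates are each food alone (scaled to the tighter of iron/protein) and each pair with both constraints tight.
cottage cheese only: max(1.0/0.4, 39/14) = 2.786 servings → $2.09.
bell pepper only: max(1.0/0.2, 39/1) = 39 servings → $50.70.
cottage cheese + bell pepper: intersection lies outside the first quadrant.
The minimum over all feasible corners is $2.09.

$2.09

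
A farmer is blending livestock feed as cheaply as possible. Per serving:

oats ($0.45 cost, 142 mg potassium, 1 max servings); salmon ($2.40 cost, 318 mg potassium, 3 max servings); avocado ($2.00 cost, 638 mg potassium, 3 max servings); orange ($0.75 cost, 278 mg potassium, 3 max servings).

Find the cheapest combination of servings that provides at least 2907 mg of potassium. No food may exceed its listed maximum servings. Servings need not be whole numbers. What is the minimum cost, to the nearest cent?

$8.83

Cost per mg of potassium: orange $0.0027, avocado $0.0031, oats $0.0032, salmon $0.0075.
Take 3 servings of orange: +834.0 mg potassium for $2.25 (total $2.25, still need 2073.0 mg).
Take 3 servings of avocado: +1914.0 mg potassium for $6.00 (total $8.25, still need 159.0 mg).
Take 1 serving of oats: +142.0 mg potassium for $0.45 (total $8.70, still need 17.0 mg).
Take 0.05346 servings of salmon: +17.0 mg potassium for $0.13 (total $8.83, still need 0.0 mg).
Greedy by cheapest-per-mg is optimal for a single linear constraint, so the minimum cost is $8.83.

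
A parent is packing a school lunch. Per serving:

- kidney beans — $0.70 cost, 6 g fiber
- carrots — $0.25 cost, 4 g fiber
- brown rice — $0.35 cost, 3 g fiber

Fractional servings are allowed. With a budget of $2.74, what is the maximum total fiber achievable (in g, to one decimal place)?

43.8 g

Fiber per dollar: carrots 16, kidney beans 8.571, brown rice 8.571.
With no serving limits, spend the whole cost allowance on carrots: $2.74 / $0.25 × 4 g = 43.8 g.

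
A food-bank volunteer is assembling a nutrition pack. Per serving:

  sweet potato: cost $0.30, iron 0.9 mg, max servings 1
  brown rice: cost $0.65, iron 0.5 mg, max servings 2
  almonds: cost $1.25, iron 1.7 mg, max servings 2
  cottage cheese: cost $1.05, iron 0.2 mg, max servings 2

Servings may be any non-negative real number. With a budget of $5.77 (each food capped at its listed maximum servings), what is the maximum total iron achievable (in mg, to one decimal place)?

Iron per dollar: sweet potato 3, almonds 1.36, brown rice 0.7692, cottage cheese 0.1905.
Take 1 serving of sweet potato: spends $0.30, +0.9 mg iron (running total 0.9 mg).
Take 2 servings of almonds: spends $2.50, +3.4 mg iron (running total 4.3 mg).
Take 2 servings of brown rice: spends $1.30, +1.0 mg iron (running total 5.3 mg).
Take 1.59 servings of cottage cheese: spends $1.67, +0.3 mg iron (running total 5.6 mg).
Filling greedily by iron-per-dollar is optimal for one linear limit, giving 5.6 mg.

5.6 mg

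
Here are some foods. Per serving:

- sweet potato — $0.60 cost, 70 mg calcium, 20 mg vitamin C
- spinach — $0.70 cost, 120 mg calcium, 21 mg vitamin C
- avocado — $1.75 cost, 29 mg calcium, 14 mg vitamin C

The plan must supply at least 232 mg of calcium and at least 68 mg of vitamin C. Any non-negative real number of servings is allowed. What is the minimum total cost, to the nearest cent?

This is a tiny linear program; its minimum lies at a vertex of the feasible set. List the vertices and price them.
sweet potato only: max(232/70, 68/20) = 3.4 servings → $2.04.
spinach only: max(232/120, 68/21) = 3.238 servings → $2.27.
avocado only: max(232/29, 68/14) = 8 servings → $14.00.
sweet potato + spinach: intersection lies outside the first quadrant.
sweet potato + avocado with both tight: 3.19 servings and 0.3 servings → $2.44.
spinach + avocado with both tight: 1.191 servings and 3.07 servings → $6.21.
The minimum over all feasible corners is $2.04.

$2.04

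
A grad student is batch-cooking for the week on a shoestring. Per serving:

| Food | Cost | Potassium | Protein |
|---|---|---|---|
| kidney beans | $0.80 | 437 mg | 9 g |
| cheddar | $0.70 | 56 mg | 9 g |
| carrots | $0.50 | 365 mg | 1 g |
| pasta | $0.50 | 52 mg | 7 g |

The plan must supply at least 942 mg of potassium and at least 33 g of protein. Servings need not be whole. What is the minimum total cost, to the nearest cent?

$2.65

A basic optimal solution has at most two foods positive. Try each food alone and each pair with both targets met exactly.
kidney beans only: max(942/437, 33/9) = 3.667 servings → $2.93.
cheddar only: max(942/56, 33/9) = 16.82 servings → $11.78.
carrots only: max(942/365, 33/1) = 33 servings → $16.50.
pasta only: max(942/52, 33/7) = 18.12 servings → $9.06.
kidney beans + cheddar with both tight: 1.934 servings and 1.733 servings → $2.76.
kidney beans + carrots with both targets exact would need a negative amount; discard.
kidney beans + pasta with both tight: 1.883 servings and 2.294 servings → $2.65.
cheddar + carrots with both tight: 3.439 servings and 2.053 servings → $3.43.
cheddar + pasta: the both-tight solution has a negative serving — not a feasible corner.
carrots + pasta with both tight: 1.949 servings and 4.436 servings → $3.19.
The minimum over all feasible corners is $2.65.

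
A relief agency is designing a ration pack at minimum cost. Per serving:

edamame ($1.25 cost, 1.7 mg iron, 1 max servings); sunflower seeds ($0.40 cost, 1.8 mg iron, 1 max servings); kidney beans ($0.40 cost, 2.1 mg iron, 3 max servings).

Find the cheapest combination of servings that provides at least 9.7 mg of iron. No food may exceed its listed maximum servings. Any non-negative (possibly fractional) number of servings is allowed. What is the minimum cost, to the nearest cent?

Cost per mg of iron: kidney beans $0.1905, sunflower seeds $0.2222, edamame $0.7353.
Take 3 servings of kidney beans: +6.3 mg iron for $1.20 (total $1.20, still need 3.4 mg).
Take 1 serving of sunflower seeds: +1.8 mg iron for $0.40 (total $1.60, still need 1.6 mg).
Take 0.9412 servings of edamame: +1.6 mg iron for $1.18 (total $2.78, still need 0.0 mg).
Filling from the cheapest source first is optimal under one linear minimum: $2.78.

$2.78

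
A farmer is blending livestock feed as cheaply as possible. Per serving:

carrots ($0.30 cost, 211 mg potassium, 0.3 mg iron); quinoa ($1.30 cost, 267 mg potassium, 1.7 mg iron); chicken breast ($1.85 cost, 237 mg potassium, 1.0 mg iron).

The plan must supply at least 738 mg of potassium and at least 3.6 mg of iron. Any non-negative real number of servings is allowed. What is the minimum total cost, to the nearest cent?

With two linear requirements the optimum uses one or two foods; enumerate the corners.
carrots only: max(738/211, 3.6/0.3) = 12 servings → $3.60.
quinoa only: max(738/267, 3.6/1.7) = 2.764 servings → $3.59.
chicken breast only: max(738/237, 3.6/1.0) = 3.6 servings → $6.66.
carrots + quinoa with both tight: 1.053 servings and 1.932 servings → $2.83.
carrots + chicken breast: intersection lies outside the first quadrant.
quinoa + chicken breast with both tight: 0.8477 servings and 2.159 servings → $5.10.
The minimum over all feasible corners is $2.83.

$2.83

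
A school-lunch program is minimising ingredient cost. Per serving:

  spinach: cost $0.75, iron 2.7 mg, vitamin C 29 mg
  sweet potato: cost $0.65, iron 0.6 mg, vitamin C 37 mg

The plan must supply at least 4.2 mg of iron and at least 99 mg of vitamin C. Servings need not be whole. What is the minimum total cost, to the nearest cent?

$2.02

For a min-cost LP with two ≥-constraints, a basic feasible solution has at most two positive variables.
spinach only: max(4.2/2.7, 99/29) = 3.414 servings → $2.56.
sweet potato only: max(4.2/0.6, 99/37) = 7 servings → $4.55.
spinach + sweet potato with both tight: 1.164 servings and 1.764 servings → $2.02.
Cheapest feasible corner: $2.02.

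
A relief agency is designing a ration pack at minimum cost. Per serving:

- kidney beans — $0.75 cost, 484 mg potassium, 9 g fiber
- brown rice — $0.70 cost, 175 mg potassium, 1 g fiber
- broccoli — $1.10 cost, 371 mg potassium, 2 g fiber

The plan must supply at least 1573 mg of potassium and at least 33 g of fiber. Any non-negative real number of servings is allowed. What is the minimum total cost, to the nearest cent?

$2.75

kidney beans only: max(1573/484, 33/9) = 3.667 servings → $2.75.
brown rice only: max(1573/175, 33/1) = 33 servings → $23.10.
broccoli only: max(1573/371, 33/2) = 16.5 servings → $18.15.
kidney beans + brown rice with both targets exact would need a negative amount; discard.
kidney beans + broccoli: intersection lies outside the first quadrant.
brown rice + broccoli: the both-tight solution has a negative serving — not a feasible corner.
Cheapest feasible corner: $2.75.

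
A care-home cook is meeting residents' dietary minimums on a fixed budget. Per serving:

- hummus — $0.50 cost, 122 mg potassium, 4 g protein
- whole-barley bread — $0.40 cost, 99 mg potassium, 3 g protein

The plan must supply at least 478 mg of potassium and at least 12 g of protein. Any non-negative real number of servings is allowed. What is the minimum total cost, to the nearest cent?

$1.93

hummus only: max(478/122, 12/4) = 3.918 servings → $1.96.
whole-barley bread only: max(478/99, 12/3) = 4.828 servings → $1.93.
hummus + whole-barley bread: the both-tight solution has a negative serving — not a feasible corner.
So the least-cost plan costs $1.93.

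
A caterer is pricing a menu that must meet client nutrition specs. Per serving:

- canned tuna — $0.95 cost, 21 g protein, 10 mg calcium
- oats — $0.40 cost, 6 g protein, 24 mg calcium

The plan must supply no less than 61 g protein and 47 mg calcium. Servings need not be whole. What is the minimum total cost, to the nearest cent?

Check every corner: each single food scaled to meet both minima, and each pair solved so both constraints bind.
canned tuna only: max(61/21, 47/10) = 4.7 servings → $4.46.
oats only: max(61/6, 47/24) = 10.17 servings → $4.07.
canned tuna + oats with both tight: 2.662 servings and 0.8491 servings → $2.87.
Cheapest feasible corner: $2.87.

$2.87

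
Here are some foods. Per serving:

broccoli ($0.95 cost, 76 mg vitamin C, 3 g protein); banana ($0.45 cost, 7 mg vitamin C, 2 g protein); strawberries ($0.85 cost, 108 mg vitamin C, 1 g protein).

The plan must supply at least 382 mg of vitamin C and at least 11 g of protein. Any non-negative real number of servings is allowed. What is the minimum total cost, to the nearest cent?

$4.15

With two linear requirements the optimum uses one or two foods; enumerate the corners.
broccoli only: max(382/76, 11/3) = 5.026 servings → $4.78.
banana only: max(382/7, 11/2) = 54.57 servings → $24.56.
strawberries only: max(382/108, 11/1) = 11 servings → $9.35.
broccoli + banana: intersection lies outside the first quadrant.
broccoli + strawberries with both tight: 3.25 servings and 1.25 servings → $4.15.
banana + strawberries with both tight: 3.856 servings and 3.287 servings → $4.53.
Cheapest feasible corner: $4.15.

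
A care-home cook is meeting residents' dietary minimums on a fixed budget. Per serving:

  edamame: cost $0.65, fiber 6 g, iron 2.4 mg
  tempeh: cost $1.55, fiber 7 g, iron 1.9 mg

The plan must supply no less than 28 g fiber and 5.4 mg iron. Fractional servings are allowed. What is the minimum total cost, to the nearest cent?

$3.03

edamame only: max(28/6, 5.4/2.4) = 4.667 servings → $3.03.
tempeh only: max(28/7, 5.4/1.9) = 4 servings → $6.20.
edamame + tempeh: the both-tight solution has a negative serving — not a feasible corner.
So the least-cost plan costs $3.03.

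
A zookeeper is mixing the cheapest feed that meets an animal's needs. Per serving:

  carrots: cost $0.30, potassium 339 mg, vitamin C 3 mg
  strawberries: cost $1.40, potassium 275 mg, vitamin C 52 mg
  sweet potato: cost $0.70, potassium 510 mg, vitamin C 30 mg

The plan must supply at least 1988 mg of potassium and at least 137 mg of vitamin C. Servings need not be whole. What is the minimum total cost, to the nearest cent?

$3.20

The cheapest plan sits at a corner of the feasible region — with two constraints it uses at most two foods.
carrots only: max(1988/339, 137/3) = 45.67 servings → $13.70.
strawberries only: max(1988/275, 137/52) = 7.229 servings → $10.12.
sweet potato only: max(1988/510, 137/30) = 4.567 servings → $3.20.
carrots + strawberries with both tight: 3.91 servings and 2.409 servings → $4.55.
carrots + sweet potato with both targets exact would need a negative amount; discard.
strawberries + sweet potato with both tight: 0.5599 servings and 3.596 servings → $3.30.
So the least-cost plan costs $3.20.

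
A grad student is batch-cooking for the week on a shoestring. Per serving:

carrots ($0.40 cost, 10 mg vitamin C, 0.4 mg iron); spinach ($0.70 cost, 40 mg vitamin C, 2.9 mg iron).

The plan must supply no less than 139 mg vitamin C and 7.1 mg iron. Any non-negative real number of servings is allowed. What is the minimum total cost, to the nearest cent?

carrots only: max(139/10, 7.1/0.4) = 17.75 servings → $7.10.
spinach only: max(139/40, 7.1/2.9) = 3.475 servings → $2.43.
carrots + spinach with both tight: 9.162 servings and 1.185 servings → $4.49.
The minimum over all feasible corners is $2.43.

$2.43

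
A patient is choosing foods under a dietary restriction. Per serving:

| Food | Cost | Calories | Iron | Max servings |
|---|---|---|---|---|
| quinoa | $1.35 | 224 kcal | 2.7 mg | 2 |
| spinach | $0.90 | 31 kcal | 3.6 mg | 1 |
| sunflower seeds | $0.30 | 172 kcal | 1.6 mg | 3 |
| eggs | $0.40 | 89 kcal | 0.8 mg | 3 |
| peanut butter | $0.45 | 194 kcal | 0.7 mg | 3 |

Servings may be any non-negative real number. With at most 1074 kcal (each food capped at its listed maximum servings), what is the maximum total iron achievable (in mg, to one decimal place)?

14.5 mg

Iron per kcal: spinach 0.1161, quinoa 0.01205, sunflower seeds 0.009302, eggs 0.008989, peanut butter 0.003608.
Take 1 serving of spinach: uses 31 kcal, +3.6 mg iron (running total 3.6 mg).
Take 2 servings of quinoa: uses 448 kcal, +5.4 mg iron (running total 9.0 mg).
Take 3 servings of sunflower seeds: uses 516 kcal, +4.8 mg iron (running total 13.8 mg).
Take 0.8876 servings of eggs: uses 79 kcal, +0.7 mg iron (running total 14.5 mg).
Greedy by best ratio exhausts the calories allowance optimally: 14.5 mg.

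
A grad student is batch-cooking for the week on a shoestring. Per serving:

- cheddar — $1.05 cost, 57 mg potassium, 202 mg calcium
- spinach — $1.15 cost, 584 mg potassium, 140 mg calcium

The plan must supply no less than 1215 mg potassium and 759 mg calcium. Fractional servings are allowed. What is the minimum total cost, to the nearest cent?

$4.72

With two linear requirements the optimum uses one or two foods; enumerate the corners.
cheddar only: max(1215/57, 759/202) = 21.32 servings → $22.38.
spinach only: max(1215/584, 759/140) = 5.421 servings → $6.23.
cheddar + spinach with both tight: 2.484 servings and 1.838 servings → $4.72.
The minimum over all feasible corners is $4.72.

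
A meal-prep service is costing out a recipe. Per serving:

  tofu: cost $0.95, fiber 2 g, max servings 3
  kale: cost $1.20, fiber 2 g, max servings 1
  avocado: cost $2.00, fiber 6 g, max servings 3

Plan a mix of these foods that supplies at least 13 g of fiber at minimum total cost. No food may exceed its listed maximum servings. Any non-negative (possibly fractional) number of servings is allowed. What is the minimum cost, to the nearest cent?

$4.33

Cost per g of fiber: avocado $0.3333, tofu $0.4750, kale $0.6000.
Take 2.167 servings of avocado: +13.0 g fiber for $4.33 (total $4.33, still need 0.0 g).
Filling from the cheapest source first is optimal under one linear minimum: $4.33.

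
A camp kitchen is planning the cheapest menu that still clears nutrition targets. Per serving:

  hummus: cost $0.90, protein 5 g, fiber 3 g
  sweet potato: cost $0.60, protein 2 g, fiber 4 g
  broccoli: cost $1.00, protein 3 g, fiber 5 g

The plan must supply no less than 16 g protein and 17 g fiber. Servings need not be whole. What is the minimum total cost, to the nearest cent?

$3.51

For a min-cost LP with two ≥-constraints, a basic feasible solution has at most two positive variables.
hummus only: max(16/5, 17/3) = 5.667 servings → $5.10.
sweet potato only: max(16/2, 17/4) = 8 servings → $4.80.
broccoli only: max(16/3, 17/5) = 5.333 servings → $5.33.
hummus + sweet potato with both tight: 2.143 servings and 2.643 servings → $3.51.
hummus + broccoli with both tight: 1.812 servings and 2.312 servings → $3.94.
sweet potato + broccoli with both targets exact would need a negative amount; discard.
The minimum over all feasible corners is $3.51.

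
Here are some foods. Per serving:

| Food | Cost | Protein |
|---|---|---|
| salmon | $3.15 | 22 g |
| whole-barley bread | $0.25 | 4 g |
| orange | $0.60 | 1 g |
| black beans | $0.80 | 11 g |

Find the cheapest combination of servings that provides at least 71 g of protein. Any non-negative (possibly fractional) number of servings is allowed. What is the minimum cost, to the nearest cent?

$4.44

Cost per g of protein: whole-barley bread $0.0625, black beans $0.0727, salmon $0.1432, orange $0.6000.
With no serving limits, use only whole-barley bread: 71 g / 4 g = 17.75 servings × $0.25 = $4.44.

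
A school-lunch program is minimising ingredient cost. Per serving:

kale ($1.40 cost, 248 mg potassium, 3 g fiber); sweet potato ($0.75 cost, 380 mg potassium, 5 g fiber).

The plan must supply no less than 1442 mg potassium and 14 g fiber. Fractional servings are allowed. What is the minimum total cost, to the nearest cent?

Minimising a linear cost over {potassium ≥ 1442, fiber ≥ 14, servings ≥ 0} — the optimum is at a vertex, using one or two foods.
kale only: max(1442/248, 14/3) = 5.815 servings → $8.14.
sweet potato only: max(1442/380, 14/5) = 3.795 servings → $2.85.
kale + sweet potato with both targets exact would need a negative amount; discard.
So the least-cost plan costs $2.85.

$2.85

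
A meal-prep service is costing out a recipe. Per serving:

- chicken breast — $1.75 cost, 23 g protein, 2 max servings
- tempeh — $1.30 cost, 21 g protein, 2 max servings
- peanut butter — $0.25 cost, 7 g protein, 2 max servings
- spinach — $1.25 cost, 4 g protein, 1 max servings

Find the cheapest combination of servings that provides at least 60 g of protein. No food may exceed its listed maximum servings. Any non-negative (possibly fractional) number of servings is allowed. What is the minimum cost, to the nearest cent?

$3.40

Cost per g of protein: peanut butter $0.0357, tempeh $0.0619, chicken breast $0.0761, spinach $0.3125.
Take 2 servings of peanut butter: +14.0 g protein for $0.50 (total $0.50, still need 46.0 g).
Take 2 servings of tempeh: +42.0 g protein for $2.60 (total $3.10, still need 4.0 g).
Take 0.1739 servings of chicken breast: +4.0 g protein for $0.30 (total $3.40, still need 0.0 g).
Filling from the cheapest source first is optimal under one linear minimum: $3.40.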